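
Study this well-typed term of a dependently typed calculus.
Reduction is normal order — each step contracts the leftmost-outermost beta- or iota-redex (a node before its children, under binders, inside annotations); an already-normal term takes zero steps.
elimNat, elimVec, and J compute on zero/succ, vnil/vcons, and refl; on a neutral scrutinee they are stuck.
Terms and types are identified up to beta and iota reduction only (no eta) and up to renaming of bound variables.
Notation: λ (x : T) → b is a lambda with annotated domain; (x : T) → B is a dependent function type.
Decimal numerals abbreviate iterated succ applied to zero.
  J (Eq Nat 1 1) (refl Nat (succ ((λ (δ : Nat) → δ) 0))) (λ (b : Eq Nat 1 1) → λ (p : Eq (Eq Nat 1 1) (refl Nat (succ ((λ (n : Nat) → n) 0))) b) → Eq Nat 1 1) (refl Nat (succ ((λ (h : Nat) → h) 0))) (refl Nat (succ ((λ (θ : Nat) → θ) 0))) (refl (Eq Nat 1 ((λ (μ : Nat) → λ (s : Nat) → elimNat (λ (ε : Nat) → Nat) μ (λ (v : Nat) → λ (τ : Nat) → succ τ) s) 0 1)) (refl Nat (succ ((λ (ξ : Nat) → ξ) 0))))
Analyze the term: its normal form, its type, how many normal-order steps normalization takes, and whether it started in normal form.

reduced normal form:
  refl Nat 1
the term's type:
  Eq Nat 1 1
reduction steps (normal order): 2
already normal: no
first redex: a J iota-redex


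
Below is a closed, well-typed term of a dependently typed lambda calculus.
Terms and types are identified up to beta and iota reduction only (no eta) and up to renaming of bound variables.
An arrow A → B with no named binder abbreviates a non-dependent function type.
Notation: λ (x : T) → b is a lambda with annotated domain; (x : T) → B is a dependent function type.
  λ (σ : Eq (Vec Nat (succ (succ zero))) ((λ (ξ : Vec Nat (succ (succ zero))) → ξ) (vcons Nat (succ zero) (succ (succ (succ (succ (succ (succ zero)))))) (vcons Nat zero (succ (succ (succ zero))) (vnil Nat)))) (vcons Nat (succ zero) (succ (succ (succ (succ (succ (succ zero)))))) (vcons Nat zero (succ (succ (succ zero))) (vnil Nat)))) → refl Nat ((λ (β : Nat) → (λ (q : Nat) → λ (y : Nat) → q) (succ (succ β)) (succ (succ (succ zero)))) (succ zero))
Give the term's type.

type:
  Eq (Vec Nat (succ (succ zero))) (vcons Nat (succ zero) (succ (succ (succ (succ (succ (succ zero)))))) (vcons Nat zero (succ (succ (succ zero))) (vnil Nat))) (vcons Nat (succ zero) (succ (succ (succ (succ (succ (succ zero)))))) (vcons Nat zero (succ (succ (succ zero))) (vnil Nat))) → Eq Nat (succ (succ (succ zero))) (succ (succ (succ zero)))


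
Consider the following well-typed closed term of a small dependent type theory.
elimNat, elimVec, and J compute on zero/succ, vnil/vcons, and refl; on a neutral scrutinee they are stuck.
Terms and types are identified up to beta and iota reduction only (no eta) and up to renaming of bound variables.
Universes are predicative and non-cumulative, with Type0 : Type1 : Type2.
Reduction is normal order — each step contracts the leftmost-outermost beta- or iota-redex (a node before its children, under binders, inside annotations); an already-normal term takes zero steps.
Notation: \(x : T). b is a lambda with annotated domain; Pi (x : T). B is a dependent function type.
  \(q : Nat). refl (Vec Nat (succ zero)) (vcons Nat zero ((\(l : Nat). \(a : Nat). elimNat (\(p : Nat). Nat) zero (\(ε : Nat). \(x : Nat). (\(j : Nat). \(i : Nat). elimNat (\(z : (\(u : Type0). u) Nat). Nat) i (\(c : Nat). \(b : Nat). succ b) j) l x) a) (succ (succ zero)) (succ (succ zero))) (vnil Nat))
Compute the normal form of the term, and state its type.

reduced normal form:
  \(q : Nat). refl (Vec Nat (succ zero)) (vcons Nat zero (succ (succ (succ (succ zero)))) (vnil Nat))
inferred type:
  Pi (q : Nat). Eq (Vec Nat (succ zero)) (vcons Nat zero (succ (succ (succ (succ zero)))) (vnil Nat)) (vcons Nat zero (succ (succ (succ (succ zero)))) (vnil Nat))


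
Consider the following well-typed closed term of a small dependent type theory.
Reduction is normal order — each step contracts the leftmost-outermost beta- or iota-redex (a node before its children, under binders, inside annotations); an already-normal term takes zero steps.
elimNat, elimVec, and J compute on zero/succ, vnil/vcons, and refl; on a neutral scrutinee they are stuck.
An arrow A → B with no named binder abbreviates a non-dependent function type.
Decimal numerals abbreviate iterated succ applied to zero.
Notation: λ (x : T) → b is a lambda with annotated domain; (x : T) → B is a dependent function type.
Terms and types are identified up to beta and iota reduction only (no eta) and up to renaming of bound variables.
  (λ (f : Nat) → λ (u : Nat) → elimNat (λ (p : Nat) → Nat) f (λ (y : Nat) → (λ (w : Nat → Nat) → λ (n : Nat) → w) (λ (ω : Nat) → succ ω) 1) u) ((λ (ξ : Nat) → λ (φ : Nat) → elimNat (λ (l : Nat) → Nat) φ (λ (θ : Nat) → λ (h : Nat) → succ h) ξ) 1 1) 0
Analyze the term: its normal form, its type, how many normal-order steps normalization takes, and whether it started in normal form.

resulting normal form:
  2
the term's type:
  Nat
normal-order step count: 9
term was already normal: no
first contracted redex: a beta-redex


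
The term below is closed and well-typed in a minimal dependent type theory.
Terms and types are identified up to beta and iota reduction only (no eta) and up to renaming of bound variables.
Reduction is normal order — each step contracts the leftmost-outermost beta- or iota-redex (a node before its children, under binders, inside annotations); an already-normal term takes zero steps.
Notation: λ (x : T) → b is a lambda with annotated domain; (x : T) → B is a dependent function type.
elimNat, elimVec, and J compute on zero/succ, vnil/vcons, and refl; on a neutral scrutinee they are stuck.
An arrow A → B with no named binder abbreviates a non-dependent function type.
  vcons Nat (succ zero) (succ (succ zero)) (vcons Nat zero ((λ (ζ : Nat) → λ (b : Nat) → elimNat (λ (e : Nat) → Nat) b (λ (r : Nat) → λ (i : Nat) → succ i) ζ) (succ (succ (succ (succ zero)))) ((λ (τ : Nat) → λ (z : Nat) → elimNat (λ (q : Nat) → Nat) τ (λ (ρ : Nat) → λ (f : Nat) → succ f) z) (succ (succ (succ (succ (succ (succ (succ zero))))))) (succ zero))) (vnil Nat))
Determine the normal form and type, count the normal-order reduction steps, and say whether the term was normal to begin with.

resulting normal form:
  vcons Nat (succ zero) (succ (succ zero)) (vcons Nat zero (succ (succ (succ (succ (succ (succ (succ (succ (succ (succ (succ (succ zero)))))))))))) (vnil Nat))
type:
  Vec Nat (succ (succ zero))
reduction steps (normal order): 21
term was already normal: no
first contracted redex: a beta-redex


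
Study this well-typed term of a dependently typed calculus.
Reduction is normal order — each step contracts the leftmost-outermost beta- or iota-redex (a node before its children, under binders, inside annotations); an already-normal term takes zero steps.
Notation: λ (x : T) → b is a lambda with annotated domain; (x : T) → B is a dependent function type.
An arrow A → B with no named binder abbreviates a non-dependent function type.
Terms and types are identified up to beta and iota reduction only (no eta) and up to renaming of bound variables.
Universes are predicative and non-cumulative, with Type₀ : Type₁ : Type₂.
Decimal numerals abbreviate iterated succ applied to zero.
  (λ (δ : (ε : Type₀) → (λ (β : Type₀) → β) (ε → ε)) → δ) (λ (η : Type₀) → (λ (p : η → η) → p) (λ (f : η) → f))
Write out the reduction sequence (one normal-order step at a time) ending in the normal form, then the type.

reduction (normal order):
  (λ (δ : (ε : Type₀) → (λ (β : Type₀) → β) (ε → ε)) → δ) (λ (η : Type₀) → (λ (p : η → η) → p) (λ (f : η) → f))
  ~> λ (δ : Type₀) → (λ (ε : δ → δ) → ε) (λ (β : δ) → β)
  ~> λ (δ : Type₀) → λ (ε : δ) → ε
type:
  (δ : Type₀) → δ → δ


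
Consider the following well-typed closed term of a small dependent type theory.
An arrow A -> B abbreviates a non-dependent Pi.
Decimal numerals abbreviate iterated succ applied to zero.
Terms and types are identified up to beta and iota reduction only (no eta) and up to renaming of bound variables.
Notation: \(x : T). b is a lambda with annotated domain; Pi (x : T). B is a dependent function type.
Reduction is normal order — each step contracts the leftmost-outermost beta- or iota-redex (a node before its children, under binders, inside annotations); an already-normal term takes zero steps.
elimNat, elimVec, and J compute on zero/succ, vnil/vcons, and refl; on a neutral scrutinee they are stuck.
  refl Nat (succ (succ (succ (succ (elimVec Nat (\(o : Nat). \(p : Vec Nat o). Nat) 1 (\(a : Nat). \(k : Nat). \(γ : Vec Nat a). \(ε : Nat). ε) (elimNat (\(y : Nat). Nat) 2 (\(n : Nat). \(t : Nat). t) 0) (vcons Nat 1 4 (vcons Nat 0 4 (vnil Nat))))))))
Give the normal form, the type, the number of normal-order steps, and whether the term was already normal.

resulting normal form:
  refl Nat 5
type:
  Eq Nat 5 5
normal-order step count: 11
already normal: no
first contracted redex: an elimVec iota-redex


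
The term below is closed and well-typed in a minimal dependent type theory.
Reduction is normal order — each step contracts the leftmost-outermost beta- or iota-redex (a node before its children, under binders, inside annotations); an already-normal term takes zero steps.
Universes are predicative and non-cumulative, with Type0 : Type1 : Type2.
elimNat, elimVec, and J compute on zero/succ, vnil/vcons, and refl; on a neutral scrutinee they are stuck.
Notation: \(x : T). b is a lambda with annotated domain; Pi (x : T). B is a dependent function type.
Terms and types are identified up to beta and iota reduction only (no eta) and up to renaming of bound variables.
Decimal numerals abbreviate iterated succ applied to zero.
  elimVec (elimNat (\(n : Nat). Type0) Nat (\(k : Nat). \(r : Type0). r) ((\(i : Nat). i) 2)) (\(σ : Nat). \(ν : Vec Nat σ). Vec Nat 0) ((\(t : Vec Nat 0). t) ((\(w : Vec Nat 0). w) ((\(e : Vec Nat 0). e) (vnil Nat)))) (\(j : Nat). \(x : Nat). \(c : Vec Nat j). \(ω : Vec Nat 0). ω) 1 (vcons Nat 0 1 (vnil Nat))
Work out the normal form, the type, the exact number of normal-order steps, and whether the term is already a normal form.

reduced normal form:
  vnil Nat
inferred type:
  Vec Nat 0
normal-order step count: 9
term was already normal: no
first redex: an elimVec iota-redex


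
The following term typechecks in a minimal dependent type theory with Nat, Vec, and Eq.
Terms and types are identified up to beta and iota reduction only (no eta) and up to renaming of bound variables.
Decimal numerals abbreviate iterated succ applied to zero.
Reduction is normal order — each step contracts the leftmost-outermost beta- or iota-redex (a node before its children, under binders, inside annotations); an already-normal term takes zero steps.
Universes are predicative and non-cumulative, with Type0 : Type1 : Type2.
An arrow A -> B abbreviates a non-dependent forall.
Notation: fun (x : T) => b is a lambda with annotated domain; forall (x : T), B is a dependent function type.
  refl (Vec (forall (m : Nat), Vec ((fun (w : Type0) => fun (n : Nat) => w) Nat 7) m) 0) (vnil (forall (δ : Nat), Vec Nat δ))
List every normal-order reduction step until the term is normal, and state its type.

normal-order reduction:
  refl (Vec (forall (m : Nat), Vec ((fun (w : Type0) => fun (n : Nat) => w) Nat 7) m) 0) (vnil (forall (δ : Nat), Vec Nat δ))
  ~> refl (Vec (forall (m : Nat), Vec ((fun (w : Nat) => Nat) 7) m) 0) (vnil (forall (n : Nat), Vec Nat n))
  ~> refl (Vec (forall (m : Nat), Vec Nat m) 0) (vnil (forall (w : Nat), Vec Nat w))
the term's type:
  Eq (Vec (forall (m : Nat), Vec Nat m) 0) (vnil (forall (w : Nat), Vec Nat w)) (vnil (forall (n : Nat), Vec Nat n))


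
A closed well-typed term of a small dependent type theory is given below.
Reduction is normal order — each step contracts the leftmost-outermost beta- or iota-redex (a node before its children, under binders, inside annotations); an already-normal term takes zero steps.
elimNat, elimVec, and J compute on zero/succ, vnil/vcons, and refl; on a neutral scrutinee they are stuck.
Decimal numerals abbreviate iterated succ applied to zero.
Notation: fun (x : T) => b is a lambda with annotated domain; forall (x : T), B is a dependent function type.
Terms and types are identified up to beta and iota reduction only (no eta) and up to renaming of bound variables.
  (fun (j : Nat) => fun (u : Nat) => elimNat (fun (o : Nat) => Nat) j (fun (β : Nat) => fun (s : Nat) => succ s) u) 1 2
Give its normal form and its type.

resulting normal form:
  3
type:
  Nat
observation: reduction starts at a beta-redex, and 9 normal-order steps reach the normal form.


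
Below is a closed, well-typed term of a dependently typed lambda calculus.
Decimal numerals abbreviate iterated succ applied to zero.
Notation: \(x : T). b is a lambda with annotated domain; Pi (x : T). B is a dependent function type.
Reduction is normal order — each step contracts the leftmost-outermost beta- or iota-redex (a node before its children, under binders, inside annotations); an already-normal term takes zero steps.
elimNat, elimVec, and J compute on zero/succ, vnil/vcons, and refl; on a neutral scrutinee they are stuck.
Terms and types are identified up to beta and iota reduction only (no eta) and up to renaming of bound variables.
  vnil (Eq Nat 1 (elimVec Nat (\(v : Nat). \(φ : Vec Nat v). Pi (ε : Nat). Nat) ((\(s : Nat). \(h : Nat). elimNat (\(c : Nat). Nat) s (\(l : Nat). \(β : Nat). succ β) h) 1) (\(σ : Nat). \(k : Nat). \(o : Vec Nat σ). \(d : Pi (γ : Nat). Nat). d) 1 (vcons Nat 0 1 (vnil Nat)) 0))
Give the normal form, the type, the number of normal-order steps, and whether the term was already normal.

normal form:
  vnil (Eq Nat 1 1)
the term's type:
  Vec (Eq Nat 1 1) 0
steps to reach normal form (normal order): 9
term was already normal: no
first contracted redex: an elimVec iota-redex


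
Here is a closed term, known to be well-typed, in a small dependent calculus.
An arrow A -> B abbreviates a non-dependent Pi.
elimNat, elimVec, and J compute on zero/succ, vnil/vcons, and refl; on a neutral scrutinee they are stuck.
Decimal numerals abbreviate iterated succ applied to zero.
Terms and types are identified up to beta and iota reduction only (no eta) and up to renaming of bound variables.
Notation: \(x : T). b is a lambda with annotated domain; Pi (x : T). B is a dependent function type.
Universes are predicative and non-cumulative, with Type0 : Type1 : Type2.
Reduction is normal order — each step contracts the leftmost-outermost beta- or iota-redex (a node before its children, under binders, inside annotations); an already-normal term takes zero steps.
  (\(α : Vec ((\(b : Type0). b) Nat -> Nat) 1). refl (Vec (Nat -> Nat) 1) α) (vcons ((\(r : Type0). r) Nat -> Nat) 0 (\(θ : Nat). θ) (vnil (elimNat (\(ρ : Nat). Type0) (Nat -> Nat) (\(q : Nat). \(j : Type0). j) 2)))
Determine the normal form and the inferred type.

resulting normal form:
  refl (Vec (Nat -> Nat) 1) (vcons (Nat -> Nat) 0 (\(α : Nat). α) (vnil (Nat -> Nat)))
type:
  Eq (Vec (Nat -> Nat) 1) (vcons (Nat -> Nat) 0 (\(α : Nat). α) (vnil (Nat -> Nat))) (vcons (Nat -> Nat) 0 (\(b : Nat). b) (vnil (Nat -> Nat)))
observation: the leftmost-outermost redex is a beta-redex, and normalization takes 9 steps.


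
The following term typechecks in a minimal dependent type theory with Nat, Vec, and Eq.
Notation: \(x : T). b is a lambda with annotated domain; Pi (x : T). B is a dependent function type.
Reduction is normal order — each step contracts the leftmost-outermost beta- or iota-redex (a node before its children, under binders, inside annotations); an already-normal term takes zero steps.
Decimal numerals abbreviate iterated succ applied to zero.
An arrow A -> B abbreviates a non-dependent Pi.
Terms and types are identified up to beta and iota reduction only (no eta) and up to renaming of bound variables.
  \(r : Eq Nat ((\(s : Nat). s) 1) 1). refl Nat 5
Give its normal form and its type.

normal form:
  \(r : Eq Nat 1 1). refl Nat 5
inferred type:
  Eq Nat 1 1 -> Eq Nat 5 5


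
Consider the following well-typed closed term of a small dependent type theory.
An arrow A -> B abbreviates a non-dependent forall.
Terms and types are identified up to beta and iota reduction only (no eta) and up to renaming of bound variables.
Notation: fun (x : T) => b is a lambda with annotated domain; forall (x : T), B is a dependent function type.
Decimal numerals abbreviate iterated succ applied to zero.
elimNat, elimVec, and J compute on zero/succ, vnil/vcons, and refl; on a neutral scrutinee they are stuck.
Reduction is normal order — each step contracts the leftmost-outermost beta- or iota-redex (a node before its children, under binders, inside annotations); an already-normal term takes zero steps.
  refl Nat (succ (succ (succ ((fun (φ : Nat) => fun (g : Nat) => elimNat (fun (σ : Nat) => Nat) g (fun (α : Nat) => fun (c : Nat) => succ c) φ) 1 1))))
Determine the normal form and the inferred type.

resulting normal form:
  refl Nat 5
inferred type:
  Eq Nat 5 5
observation: contracting a beta-redex first, the term normalizes in 6 steps.


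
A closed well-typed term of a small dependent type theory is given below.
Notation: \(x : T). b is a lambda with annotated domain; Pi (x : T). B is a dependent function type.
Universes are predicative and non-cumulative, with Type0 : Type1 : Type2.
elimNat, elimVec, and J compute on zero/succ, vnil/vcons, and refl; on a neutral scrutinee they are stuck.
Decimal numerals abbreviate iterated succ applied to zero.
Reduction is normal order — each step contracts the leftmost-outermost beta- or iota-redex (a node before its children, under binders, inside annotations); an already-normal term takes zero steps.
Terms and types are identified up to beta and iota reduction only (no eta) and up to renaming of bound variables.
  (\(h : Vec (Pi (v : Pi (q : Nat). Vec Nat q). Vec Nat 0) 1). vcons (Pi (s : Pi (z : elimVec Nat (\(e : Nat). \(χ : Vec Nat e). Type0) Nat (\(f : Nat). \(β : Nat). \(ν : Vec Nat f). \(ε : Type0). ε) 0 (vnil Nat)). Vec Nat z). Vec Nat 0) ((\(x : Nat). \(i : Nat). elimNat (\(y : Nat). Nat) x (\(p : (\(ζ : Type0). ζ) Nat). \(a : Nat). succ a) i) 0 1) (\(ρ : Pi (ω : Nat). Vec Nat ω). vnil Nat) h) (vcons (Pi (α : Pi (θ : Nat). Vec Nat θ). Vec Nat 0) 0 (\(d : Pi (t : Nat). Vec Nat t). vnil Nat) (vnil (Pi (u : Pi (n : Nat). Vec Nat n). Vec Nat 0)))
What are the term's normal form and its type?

normal form:
  vcons (Pi (h : Pi (v : Nat). Vec Nat v). Vec Nat 0) 1 (\(q : Pi (s : Nat). Vec Nat s). vnil Nat) (vcons (Pi (z : Pi (e : Nat). Vec Nat e). Vec Nat 0) 0 (\(χ : Pi (f : Nat). Vec Nat f). vnil Nat) (vnil (Pi (β : Pi (ν : Nat). Vec Nat ν). Vec Nat 0)))
type:
  Vec (Pi (h : Pi (v : Nat). Vec Nat v). Vec Nat 0) 2
observation: the leftmost-outermost redex is a beta-redex, and normalization takes 8 steps.


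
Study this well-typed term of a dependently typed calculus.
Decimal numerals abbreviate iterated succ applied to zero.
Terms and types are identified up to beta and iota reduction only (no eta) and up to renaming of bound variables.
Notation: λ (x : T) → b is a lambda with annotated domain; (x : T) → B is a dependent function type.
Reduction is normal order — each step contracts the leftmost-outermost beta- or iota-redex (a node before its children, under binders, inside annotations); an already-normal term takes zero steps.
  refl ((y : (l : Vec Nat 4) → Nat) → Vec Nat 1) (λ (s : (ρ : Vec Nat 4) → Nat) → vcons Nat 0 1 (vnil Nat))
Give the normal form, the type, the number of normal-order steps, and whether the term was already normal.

normal form:
  refl ((y : (l : Vec Nat 4) → Nat) → Vec Nat 1) (λ (s : (ρ : Vec Nat 4) → Nat) → vcons Nat 0 1 (vnil Nat))
type:
  Eq ((y : (l : Vec Nat 4) → Nat) → Vec Nat 1) (λ (s : (ρ : Vec Nat 4) → Nat) → vcons Nat 0 1 (vnil Nat)) (λ (ν : (x : Vec Nat 4) → Nat) → vcons Nat 0 1 (vnil Nat))
steps to reach normal form (normal order): 0
already normal: yes


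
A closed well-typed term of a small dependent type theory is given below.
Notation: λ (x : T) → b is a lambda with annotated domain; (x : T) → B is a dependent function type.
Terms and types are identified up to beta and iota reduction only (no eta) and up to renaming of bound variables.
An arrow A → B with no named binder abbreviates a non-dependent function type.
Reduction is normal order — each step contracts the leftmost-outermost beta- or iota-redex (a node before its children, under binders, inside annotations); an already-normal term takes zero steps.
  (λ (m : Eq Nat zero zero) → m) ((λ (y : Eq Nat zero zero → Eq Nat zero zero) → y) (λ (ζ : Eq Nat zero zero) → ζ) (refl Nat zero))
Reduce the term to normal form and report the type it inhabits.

resulting normal form:
  refl Nat zero
inferred type:
  Eq Nat zero zero
observation: normalization takes exactly 3 steps under the normal-order strategy.


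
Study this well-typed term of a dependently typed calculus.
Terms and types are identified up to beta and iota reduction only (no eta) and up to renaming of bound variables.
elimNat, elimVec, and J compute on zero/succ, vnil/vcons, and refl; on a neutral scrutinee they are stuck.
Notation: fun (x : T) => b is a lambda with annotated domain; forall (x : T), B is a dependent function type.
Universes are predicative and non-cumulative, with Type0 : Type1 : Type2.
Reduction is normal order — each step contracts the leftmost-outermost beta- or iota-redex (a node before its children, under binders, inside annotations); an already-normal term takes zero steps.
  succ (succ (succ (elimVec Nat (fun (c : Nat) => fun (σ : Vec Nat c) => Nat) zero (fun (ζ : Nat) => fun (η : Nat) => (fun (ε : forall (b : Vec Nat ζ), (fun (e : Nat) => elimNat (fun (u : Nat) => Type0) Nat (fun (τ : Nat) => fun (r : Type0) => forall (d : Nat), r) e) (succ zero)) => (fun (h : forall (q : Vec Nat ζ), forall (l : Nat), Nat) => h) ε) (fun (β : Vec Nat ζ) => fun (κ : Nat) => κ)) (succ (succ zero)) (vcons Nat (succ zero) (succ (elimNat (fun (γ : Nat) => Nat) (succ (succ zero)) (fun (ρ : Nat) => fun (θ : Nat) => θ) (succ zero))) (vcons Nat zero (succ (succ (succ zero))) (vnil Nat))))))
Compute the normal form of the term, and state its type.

normal form:
  succ (succ (succ zero))
type:
  Nat
observation: reduction starts at an elimVec iota-redex, and 15 normal-order steps reach the normal form.


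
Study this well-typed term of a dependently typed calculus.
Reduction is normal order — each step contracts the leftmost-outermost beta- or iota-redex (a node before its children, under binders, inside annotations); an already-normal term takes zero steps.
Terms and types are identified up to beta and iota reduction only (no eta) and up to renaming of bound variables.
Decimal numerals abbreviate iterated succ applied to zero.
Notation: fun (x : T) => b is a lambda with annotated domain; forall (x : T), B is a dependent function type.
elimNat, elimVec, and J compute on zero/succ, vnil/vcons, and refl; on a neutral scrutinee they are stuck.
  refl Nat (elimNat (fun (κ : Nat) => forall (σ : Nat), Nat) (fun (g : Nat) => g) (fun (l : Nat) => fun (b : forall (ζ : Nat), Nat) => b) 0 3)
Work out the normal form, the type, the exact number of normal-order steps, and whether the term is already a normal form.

reduced normal form:
  refl Nat 3
the term's type:
  Eq Nat 3 3
reduction steps (normal order): 2
already normal: no
first redex: an elimNat iota-redex


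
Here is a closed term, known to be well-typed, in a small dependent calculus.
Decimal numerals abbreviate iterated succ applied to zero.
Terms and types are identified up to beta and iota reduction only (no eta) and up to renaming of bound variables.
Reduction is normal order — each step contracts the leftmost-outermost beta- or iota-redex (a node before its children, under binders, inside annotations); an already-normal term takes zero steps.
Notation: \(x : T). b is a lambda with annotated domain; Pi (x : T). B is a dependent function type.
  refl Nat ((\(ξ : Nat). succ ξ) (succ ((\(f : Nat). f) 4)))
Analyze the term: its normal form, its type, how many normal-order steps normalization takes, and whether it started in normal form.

normal form:
  refl Nat 6
inferred type:
  Eq Nat 6 6
normal-order step count: 2
already normal: no
first contracted redex: a beta-redex


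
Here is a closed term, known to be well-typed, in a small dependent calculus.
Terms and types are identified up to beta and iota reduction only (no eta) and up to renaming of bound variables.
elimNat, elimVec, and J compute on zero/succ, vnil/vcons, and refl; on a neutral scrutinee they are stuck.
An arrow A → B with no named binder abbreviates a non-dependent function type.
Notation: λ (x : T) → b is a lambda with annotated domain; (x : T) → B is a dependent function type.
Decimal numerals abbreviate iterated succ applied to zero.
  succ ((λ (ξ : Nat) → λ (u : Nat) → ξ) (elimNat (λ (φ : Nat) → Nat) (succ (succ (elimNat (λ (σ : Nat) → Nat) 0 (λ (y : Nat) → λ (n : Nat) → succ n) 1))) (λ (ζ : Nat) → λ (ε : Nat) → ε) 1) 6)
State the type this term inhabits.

type:
  Nat


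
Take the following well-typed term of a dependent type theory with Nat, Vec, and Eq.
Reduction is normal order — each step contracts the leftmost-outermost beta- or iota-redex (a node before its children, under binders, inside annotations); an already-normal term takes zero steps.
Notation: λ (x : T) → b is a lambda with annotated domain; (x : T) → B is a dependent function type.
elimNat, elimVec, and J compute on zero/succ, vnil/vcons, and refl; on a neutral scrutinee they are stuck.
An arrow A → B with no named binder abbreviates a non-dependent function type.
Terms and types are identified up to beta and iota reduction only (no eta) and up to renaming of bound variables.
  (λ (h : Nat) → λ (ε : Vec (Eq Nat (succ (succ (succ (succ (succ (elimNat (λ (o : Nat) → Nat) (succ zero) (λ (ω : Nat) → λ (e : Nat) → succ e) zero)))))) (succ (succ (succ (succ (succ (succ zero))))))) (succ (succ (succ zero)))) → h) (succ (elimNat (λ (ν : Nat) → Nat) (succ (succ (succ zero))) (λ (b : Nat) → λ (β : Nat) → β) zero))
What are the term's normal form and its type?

reduced normal form:
  λ (h : Vec (Eq Nat (succ (succ (succ (succ (succ (succ zero)))))) (succ (succ (succ (succ (succ (succ zero))))))) (succ (succ (succ zero)))) → succ (succ (succ (succ zero)))
inferred type:
  Vec (Eq Nat (succ (succ (succ (succ (succ (succ zero)))))) (succ (succ (succ (succ (succ (succ zero))))))) (succ (succ (succ zero))) → Nat
observation: 3 normal-order steps normalize the term, beginning with a beta-redex.


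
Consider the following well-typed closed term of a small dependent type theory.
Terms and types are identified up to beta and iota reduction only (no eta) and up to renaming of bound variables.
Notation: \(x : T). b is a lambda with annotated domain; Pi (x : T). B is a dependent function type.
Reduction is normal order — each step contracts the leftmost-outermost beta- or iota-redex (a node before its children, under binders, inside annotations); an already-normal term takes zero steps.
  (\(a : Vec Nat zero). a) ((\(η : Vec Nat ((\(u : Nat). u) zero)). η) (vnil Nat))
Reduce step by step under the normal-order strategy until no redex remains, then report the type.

normal-order reduction:
  (\(a : Vec Nat zero). a) ((\(η : Vec Nat ((\(u : Nat). u) zero)). η) (vnil Nat))
  ~> (\(a : Vec Nat ((\(η : Nat). η) zero)). a) (vnil Nat)
  ~> vnil Nat
inferred type:
  Vec Nat zero


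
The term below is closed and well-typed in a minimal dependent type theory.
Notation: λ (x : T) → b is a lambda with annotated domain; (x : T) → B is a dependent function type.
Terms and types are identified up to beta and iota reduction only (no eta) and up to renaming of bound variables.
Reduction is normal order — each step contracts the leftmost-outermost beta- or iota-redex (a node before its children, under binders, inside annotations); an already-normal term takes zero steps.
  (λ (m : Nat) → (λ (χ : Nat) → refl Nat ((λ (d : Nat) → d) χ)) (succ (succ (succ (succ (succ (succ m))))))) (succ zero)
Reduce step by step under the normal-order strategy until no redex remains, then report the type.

normal-order reduction:
  (λ (m : Nat) → (λ (χ : Nat) → refl Nat ((λ (d : Nat) → d) χ)) (succ (succ (succ (succ (succ (succ m))))))) (succ zero)
  ~> (λ (m : Nat) → refl Nat ((λ (χ : Nat) → χ) m)) (succ (succ (succ (succ (succ (succ (succ zero)))))))
  ~> refl Nat ((λ (m : Nat) → m) (succ (succ (succ (succ (succ (succ (succ zero))))))))
  ~> refl Nat (succ (succ (succ (succ (succ (succ (succ zero)))))))
type:
  Eq Nat (succ (succ (succ (succ (succ (succ (succ zero))))))) (succ (succ (succ (succ (succ (succ (succ zero)))))))


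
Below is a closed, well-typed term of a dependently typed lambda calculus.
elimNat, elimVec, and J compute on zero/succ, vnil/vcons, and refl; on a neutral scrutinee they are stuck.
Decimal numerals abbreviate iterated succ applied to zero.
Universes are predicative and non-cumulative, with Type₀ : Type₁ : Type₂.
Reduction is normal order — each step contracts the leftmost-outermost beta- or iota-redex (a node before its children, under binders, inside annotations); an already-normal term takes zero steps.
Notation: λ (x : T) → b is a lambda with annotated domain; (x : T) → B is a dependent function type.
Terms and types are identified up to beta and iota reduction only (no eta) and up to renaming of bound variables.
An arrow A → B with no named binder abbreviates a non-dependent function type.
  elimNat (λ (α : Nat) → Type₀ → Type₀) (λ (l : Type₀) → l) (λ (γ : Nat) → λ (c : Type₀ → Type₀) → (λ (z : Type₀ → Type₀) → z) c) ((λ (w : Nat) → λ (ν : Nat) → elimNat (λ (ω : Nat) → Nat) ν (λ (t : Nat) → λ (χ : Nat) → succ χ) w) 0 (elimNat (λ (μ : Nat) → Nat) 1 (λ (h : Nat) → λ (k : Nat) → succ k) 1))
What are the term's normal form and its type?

resulting normal form:
  λ (α : Type₀) → α
type:
  Type₀ → Type₀


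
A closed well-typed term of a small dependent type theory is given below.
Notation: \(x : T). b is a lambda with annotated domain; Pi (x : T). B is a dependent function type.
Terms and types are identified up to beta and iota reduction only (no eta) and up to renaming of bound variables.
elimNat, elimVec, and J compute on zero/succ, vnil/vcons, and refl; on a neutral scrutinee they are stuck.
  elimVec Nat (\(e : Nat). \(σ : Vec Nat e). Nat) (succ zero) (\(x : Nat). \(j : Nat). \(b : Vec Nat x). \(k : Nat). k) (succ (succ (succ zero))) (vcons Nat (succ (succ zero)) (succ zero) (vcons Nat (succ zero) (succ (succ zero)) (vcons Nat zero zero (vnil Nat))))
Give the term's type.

the term's type:
  Nat


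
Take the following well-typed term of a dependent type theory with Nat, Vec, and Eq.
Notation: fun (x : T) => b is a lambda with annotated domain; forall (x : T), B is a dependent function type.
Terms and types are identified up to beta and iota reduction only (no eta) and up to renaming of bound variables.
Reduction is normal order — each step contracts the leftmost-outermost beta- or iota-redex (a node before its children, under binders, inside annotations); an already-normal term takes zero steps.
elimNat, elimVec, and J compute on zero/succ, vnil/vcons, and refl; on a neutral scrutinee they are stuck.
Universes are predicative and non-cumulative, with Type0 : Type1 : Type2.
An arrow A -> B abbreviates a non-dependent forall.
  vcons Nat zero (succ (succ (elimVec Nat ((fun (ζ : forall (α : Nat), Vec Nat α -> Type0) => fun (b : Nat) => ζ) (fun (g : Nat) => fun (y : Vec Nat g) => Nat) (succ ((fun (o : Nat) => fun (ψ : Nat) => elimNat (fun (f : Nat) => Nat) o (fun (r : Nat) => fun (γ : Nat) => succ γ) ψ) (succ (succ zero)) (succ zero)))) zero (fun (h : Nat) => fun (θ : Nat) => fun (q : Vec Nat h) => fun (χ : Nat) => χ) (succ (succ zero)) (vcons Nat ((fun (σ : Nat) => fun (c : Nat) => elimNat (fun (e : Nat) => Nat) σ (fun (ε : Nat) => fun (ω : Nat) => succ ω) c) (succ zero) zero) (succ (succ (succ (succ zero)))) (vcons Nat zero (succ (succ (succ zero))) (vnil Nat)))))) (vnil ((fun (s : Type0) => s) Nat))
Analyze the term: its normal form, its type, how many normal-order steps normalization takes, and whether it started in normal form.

normal form:
  vcons Nat zero (succ (succ zero)) (vnil Nat)
type:
  Vec Nat (succ zero)
normal-order step count: 12
term was already normal: no
first contracted redex: an elimVec iota-redex


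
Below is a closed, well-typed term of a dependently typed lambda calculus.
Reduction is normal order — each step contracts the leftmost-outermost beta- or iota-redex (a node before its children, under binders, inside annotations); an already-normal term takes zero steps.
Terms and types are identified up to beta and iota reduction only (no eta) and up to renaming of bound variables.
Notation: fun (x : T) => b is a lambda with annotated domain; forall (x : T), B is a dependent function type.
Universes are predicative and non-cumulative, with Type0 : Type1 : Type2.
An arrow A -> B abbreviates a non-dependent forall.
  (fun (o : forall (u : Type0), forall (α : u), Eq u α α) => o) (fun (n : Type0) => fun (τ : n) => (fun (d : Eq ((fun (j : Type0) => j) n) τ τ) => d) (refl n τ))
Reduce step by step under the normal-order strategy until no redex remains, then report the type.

normal-order reduction:
  (fun (o : forall (u : Type0), forall (α : u), Eq u α α) => o) (fun (n : Type0) => fun (τ : n) => (fun (d : Eq ((fun (j : Type0) => j) n) τ τ) => d) (refl n τ))
  ~> fun (o : Type0) => fun (u : o) => (fun (α : Eq ((fun (n : Type0) => n) o) u u) => α) (refl o u)
  ~> fun (o : Type0) => fun (u : o) => refl o u
the term's type:
  forall (o : Type0), forall (u : o), Eq o u u


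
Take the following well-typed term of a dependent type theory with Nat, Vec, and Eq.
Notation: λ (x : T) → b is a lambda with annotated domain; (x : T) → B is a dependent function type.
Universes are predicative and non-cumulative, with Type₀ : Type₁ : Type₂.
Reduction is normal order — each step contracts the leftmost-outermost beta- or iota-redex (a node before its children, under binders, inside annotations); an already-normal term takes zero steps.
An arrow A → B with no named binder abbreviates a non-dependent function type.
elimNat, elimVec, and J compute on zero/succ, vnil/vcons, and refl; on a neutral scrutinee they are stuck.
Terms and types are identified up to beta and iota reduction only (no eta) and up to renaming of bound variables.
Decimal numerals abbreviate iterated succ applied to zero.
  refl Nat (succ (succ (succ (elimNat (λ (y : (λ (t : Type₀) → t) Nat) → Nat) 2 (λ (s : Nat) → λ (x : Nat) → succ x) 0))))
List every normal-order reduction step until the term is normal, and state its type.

reduction (normal order):
  refl Nat (succ (succ (succ (elimNat (λ (y : (λ (t : Type₀) → t) Nat) → Nat) 2 (λ (s : Nat) → λ (x : Nat) → succ x) 0))))
  ~> refl Nat 5
inferred type:
  Eq Nat 5 5


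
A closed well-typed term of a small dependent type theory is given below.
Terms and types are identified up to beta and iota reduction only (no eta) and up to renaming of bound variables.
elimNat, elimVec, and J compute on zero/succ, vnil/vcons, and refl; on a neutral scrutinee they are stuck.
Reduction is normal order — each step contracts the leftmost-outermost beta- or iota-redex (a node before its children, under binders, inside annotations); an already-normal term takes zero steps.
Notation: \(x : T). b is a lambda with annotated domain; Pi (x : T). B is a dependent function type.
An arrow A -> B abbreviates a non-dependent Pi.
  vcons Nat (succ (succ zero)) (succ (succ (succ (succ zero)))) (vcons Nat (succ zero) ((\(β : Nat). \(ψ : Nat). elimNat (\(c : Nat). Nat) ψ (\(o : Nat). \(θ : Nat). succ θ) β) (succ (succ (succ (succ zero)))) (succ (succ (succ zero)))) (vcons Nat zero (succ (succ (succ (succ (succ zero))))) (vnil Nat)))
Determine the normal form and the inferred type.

normal form:
  vcons Nat (succ (succ zero)) (succ (succ (succ (succ zero)))) (vcons Nat (succ zero) (succ (succ (succ (succ (succ (succ (succ zero))))))) (vcons Nat zero (succ (succ (succ (succ (succ zero))))) (vnil Nat)))
inferred type:
  Vec Nat (succ (succ (succ zero)))


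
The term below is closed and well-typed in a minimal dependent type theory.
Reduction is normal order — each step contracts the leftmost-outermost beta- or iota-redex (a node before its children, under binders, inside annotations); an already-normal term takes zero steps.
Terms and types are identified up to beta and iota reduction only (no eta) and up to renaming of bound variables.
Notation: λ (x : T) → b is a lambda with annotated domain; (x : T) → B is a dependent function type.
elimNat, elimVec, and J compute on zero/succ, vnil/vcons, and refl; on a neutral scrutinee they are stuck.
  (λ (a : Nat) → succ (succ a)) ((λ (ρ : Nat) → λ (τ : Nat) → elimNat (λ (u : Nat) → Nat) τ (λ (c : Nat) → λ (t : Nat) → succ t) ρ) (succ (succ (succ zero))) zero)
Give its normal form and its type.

resulting normal form:
  succ (succ (succ (succ (succ zero))))
the term's type:
  Nat
observation: the leftmost-outermost redex is a beta-redex, and normalization takes 13 steps.


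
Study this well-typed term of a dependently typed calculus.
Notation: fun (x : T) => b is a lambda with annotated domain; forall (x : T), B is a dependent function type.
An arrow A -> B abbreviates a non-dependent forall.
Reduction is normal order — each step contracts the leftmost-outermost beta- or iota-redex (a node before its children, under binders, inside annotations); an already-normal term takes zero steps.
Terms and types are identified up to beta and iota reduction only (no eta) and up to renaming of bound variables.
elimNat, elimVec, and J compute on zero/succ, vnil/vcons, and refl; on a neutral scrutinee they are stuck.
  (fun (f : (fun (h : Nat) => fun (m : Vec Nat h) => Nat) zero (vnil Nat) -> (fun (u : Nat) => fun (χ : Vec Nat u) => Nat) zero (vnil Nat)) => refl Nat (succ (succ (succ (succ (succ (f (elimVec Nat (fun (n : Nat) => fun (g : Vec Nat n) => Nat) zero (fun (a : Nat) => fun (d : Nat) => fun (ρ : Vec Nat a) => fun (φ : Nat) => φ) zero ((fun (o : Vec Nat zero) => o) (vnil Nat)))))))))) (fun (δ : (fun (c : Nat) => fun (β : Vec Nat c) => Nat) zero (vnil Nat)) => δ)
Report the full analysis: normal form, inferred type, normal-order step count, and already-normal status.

resulting normal form:
  refl Nat (succ (succ (succ (succ (succ zero)))))
inferred type:
  Eq Nat (succ (succ (succ (succ (succ zero))))) (succ (succ (succ (succ (succ zero)))))
normal-order step count: 4
already normal: no
first redex: a beta-redex


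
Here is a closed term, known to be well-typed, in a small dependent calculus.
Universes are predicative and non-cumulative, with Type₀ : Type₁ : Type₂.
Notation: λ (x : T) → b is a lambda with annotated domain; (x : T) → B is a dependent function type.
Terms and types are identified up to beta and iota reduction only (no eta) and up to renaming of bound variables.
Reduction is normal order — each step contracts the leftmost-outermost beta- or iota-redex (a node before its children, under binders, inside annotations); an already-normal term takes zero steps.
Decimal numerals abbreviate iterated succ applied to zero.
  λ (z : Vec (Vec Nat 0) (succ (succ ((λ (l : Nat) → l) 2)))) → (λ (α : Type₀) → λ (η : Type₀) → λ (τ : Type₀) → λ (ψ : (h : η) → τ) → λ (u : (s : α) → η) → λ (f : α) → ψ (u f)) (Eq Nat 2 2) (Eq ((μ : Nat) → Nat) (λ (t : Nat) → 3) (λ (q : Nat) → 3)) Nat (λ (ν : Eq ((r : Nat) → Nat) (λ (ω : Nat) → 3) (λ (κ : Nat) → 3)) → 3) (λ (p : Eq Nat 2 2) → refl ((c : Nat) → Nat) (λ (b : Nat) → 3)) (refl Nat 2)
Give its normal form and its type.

normal form:
  λ (z : Vec (Vec Nat 0) 4) → 3
inferred type:
  (z : Vec (Vec Nat 0) 4) → Nat
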